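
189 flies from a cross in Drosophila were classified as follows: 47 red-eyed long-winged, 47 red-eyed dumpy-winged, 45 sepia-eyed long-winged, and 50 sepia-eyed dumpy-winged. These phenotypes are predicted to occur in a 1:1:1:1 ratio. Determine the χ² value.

The 1:1:1:1 ratio has 4 parts, so with N = 189 the expected counts are:
  red-eyed long-winged: 189 × 1/4 = 47.25
  red-eyed dumpy-winged: 189 × 1/4 = 47.25
  sepia-eyed long-winged: 189 × 1/4 = 47.25
  sepia-eyed dumpy-winged: 189 × 1/4 = 47.25
χ² = Σ (O − E)² / E
  red-eyed long-winged: (47 − 47.25)² / 47.25 = 0.0013
  red-eyed dumpy-winged: (47 − 47.25)² / 47.25 = 0.0013
  sepia-eyed long-winged: (45 − 47.25)² / 47.25 = 0.1071
  sepia-eyed dumpy-winged: (50 − 47.25)² / 47.25 = 0.1601
χ² = 0.0013 + 0.0013 + 0.1071 + 0.1601 = 0.2698 ≈ 0.270

0.270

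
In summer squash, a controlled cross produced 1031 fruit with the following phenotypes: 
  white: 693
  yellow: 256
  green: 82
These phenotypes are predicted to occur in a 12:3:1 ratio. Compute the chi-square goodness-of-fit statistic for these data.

33.444

The 12:3:1 ratio has 16 parts, so with N = 1031 the expected counts are:
  white: 1031 × 12/16 = 773.25
  yellow: 1031 × 3/16 = 193.3125
  green: 1031 × 1/16 = 64.4375
χ² = Σ (O − E)² / E
  white: (693 − 773.25)² / 773.25 = 8.3286
  yellow: (256 − 193.3125)² / 193.3125 = 20.3283
  green: (82 − 64.4375)² / 64.4375 = 4.7867
χ² = 8.3286 + 20.3283 + 4.7867 = 33.4436 ≈ 33.444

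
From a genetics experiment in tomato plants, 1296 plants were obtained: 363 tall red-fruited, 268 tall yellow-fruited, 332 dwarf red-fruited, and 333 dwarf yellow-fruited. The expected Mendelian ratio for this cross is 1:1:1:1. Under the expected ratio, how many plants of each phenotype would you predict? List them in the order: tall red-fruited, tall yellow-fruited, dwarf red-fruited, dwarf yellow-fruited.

Expected counts for N = 1296 under a 1:1:1:1 ratio (total parts = 4):
  tall red-fruited: 1296 × 1/4 = 324
  tall yellow-fruited: 1296 × 1/4 = 324
  dwarf red-fruited: 1296 × 1/4 = 324
  dwarf yellow-fruited: 1296 × 1/4 = 324

324, 324, 324, 324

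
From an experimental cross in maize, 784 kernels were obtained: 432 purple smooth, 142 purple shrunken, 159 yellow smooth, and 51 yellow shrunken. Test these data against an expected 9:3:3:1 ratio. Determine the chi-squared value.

1.415

Expected counts for N = 784 under a 9:3:3:1 ratio (total parts = 16):
  purple smooth: 784 × 9/16 = 441
  purple shrunken: 784 × 3/16 = 147
  yellow smooth: 784 × 3/16 = 147
  yellow shrunken: 784 × 1/16 = 49
χ² = Σ (O − E)² / E
  purple smooth: (432 − 441)² / 441 = 0.1837
  purple shrunken: (142 − 147)² / 147 = 0.1701
  yellow smooth: (159 − 147)² / 147 = 0.9796
  yellow shrunken: (51 − 49)² / 49 = 0.0816
χ² = 0.1837 + 0.1701 + 0.9796 + 0.0816 = 1.415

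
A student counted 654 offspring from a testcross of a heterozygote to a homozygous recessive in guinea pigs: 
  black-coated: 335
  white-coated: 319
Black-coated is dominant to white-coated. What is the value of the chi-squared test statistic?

A testcross of a heterozygote (Aa × aa) gives a 1:1 phenotypic ratio.
Expected counts for N = 654 under a 1:1 ratio (total parts = 2):
  black-coated: 654 × 1/2 = 327
  white-coated: 654 × 1/2 = 327
χ² = Σ (O − E)² / E
  black-coated: (335 − 327)² / 327 = 0.1957
  white-coated: (319 − 327)² / 327 = 0.1957
χ² = 0.1957 + 0.1957 = 0.3914 ≈ 0.391

0.391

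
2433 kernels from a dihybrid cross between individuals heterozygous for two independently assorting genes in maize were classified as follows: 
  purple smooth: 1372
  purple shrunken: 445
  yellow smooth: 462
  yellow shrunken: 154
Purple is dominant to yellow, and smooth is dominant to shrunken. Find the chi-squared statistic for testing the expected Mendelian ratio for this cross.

0.382

A dihybrid F₂ with independent assortment and complete dominance at both loci gives a 9:3:3:1 phenotypic ratio.
Expected counts for N = 2433 under a 9:3:3:1 ratio (total parts = 16):
  purple smooth: 2433 × 9/16 = 1368.5625
  purple shrunken: 2433 × 3/16 = 456.1875
  yellow smooth: 2433 × 3/16 = 456.1875
  yellow shrunken: 2433 × 1/16 = 152.0625
χ² = Σ (O − E)² / E
  purple smooth: (1372 − 1368.5625)² / 1368.5625 = 0.0086
  purple shrunken: (445 − 456.1875)² / 456.1875 = 0.2744
  yellow smooth: (462 − 456.1875)² / 456.1875 = 0.0741
  yellow shrunken: (154 − 152.0625)² / 152.0625 = 0.0247
χ² = 0.0086 + 0.2744 + 0.0741 + 0.0247 = 0.3818 ≈ 0.382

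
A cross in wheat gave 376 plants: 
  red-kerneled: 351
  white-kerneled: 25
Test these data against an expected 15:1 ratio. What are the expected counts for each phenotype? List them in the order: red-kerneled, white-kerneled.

The 15:1 ratio has 16 parts, so with N = 376 the expected counts are:
  red-kerneled: 376 × 15/16 = 352.5
  white-kerneled: 376 × 1/16 = 23.5

352.5, 23.5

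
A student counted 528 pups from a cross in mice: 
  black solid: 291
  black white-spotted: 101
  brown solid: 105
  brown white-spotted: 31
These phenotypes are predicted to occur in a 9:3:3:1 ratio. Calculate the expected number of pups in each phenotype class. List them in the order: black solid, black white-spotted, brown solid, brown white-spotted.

297, 99, 99, 33

The 9:3:3:1 ratio has 16 parts, so with N = 528 the expected counts are:
  black solid: 528 × 9/16 = 297
  black white-spotted: 528 × 3/16 = 99
  brown solid: 528 × 3/16 = 99
  brown white-spotted: 528 × 1/16 = 33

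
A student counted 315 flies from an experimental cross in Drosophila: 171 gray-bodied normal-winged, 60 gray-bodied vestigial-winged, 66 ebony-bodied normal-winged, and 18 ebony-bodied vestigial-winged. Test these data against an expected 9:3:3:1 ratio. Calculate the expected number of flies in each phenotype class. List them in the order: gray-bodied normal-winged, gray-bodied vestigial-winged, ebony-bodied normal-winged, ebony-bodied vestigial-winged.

Expected counts for N = 315 under a 9:3:3:1 ratio (total parts = 16):
  gray-bodied normal-winged: 315 × 9/16 = 177.1875
  gray-bodied vestigial-winged: 315 × 3/16 = 59.0625
  ebony-bodied normal-winged: 315 × 3/16 = 59.0625
  ebony-bodied vestigial-winged: 315 × 1/16 = 19.6875

177.1875, 59.0625, 59.0625, 19.6875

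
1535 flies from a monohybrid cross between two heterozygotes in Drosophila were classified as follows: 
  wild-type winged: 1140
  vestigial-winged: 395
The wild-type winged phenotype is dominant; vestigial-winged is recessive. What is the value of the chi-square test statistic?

For a monohybrid cross between heterozygotes with complete dominance, the expected phenotypic ratio is 3:1.
Under the 3:1 hypothesis (Σ ratio = 4, N = 1535):
  wild-type winged: 1535 × 3/4 = 1151.25
  vestigial-winged: 1535 × 1/4 = 383.75
χ² = Σ (O − E)² / E
  wild-type winged: (1140 − 1151.25)² / 1151.25 = 0.1099
  vestigial-winged: (395 − 383.75)² / 383.75 = 0.3298
χ² = 0.1099 + 0.3298 = 0.4397 ≈ 0.440

0.440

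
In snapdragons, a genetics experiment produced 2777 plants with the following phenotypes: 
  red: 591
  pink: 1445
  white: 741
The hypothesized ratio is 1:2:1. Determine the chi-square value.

Total ratio parts = 4. Expected numbers out of 2777:
  red: 2777 × 1/4 = 694.25
  pink: 2777 × 2/4 = 1388.5
  white: 2777 × 1/4 = 694.25
χ² = Σ (O − E)² / E
  red: (591 − 694.25)² / 694.25 = 15.3555
  pink: (1445 − 1388.5)² / 1388.5 = 2.2991
  white: (741 − 694.25)² / 694.25 = 3.1481
χ² = 15.3555 + 2.2991 + 3.1481 = 20.8027 ≈ 20.803

20.803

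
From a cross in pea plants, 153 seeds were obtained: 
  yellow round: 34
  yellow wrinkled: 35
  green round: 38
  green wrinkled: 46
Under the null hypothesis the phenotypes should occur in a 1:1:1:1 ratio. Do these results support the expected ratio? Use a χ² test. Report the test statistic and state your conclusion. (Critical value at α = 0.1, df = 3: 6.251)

2.320; consistent

Total ratio parts = 4. Expected numbers out of 153:
  yellow round: 153 × 1/4 = 38.25
  yellow wrinkled: 153 × 1/4 = 38.25
  green round: 153 × 1/4 = 38.25
  green wrinkled: 153 × 1/4 = 38.25
χ² = Σ (O − E)² / E
  yellow round: (34 − 38.25)² / 38.25 = 0.4722
  yellow wrinkled: (35 − 38.25)² / 38.25 = 0.2761
  green round: (38 − 38.25)² / 38.25 = 0.0016
  green wrinkled: (46 − 38.25)² / 38.25 = 1.5703
χ² = 0.4722 + 0.2761 + 0.0016 + 1.5703 = 2.3202 ≈ 2.320
Degrees of freedom = 4 − 1 = 3; critical value at α = 0.1 is 6.251.
Since 2.320 < 6.251, we fail to reject the null hypothesis — the data are consistent with the 1:1:1:1 ratio.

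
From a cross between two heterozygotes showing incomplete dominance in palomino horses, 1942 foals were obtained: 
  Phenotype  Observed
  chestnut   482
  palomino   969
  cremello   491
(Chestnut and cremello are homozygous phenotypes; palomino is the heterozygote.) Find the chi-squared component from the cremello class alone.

With incomplete dominance, a heterozygote × heterozygote cross gives a 1:2:1 phenotypic ratio.
Total ratio parts = 4. Expected numbers out of 1942:
  chestnut: 1942 × 1/4 = 485.5
  palomino: 1942 × 2/4 = 971
  cremello: 1942 × 1/4 = 485.5
Contribution of cremello: (491 − 485.5)² / 485.5 = 0.0623

0.062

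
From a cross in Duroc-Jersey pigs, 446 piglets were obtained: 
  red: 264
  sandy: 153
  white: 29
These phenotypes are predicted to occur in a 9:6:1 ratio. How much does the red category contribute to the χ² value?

0.687

Total ratio parts = 16. Expected numbers out of 446:
  red: 446 × 9/16 = 250.875
  sandy: 446 × 6/16 = 167.25
  white: 446 × 1/16 = 27.875
Contribution of red: (264 − 250.875)² / 250.875 = 0.6867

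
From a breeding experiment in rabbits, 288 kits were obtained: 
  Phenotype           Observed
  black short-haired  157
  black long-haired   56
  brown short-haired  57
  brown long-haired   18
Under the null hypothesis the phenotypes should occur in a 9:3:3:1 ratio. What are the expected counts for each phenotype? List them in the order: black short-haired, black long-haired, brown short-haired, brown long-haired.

Expected counts for N = 288 under a 9:3:3:1 ratio (total parts = 16):
  black short-haired: 288 × 9/16 = 162
  black long-haired: 288 × 3/16 = 54
  brown short-haired: 288 × 3/16 = 54
  brown long-haired: 288 × 1/16 = 18

162, 54, 54, 18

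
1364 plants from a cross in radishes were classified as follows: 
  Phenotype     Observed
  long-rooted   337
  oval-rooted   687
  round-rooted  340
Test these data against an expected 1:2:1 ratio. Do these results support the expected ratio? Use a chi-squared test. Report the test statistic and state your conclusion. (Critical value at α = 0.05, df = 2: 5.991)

Total ratio parts = 4. Expected numbers out of 1364:
  long-rooted: 1364 × 1/4 = 341
  oval-rooted: 1364 × 2/4 = 682
  round-rooted: 1364 × 1/4 = 341
χ² = Σ (O − E)² / E
  long-rooted: (337 − 341)² / 341 = 0.0469
  oval-rooted: (687 − 682)² / 682 = 0.0367
  round-rooted: (340 − 341)² / 341 = 0.0029
χ² = 0.0469 + 0.0367 + 0.0029 = 0.0865 ≈ 0.087
Degrees of freedom = 3 − 1 = 2; critical value at α = 0.05 is 5.991.
Since 0.087 < 5.991, we fail to reject the null hypothesis — the data are consistent with the 1:2:1 ratio.

0.087; consistent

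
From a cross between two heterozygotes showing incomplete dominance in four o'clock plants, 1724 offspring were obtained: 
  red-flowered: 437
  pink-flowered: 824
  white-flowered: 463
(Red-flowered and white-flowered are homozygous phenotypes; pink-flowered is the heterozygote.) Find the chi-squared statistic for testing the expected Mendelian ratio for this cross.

With incomplete dominance, a heterozygote × heterozygote cross gives a 1:2:1 phenotypic ratio.
Total ratio parts = 4. Expected numbers out of 1724:
  red-flowered: 1724 × 1/4 = 431
  pink-flowered: 1724 × 2/4 = 862
  white-flowered: 1724 × 1/4 = 431
χ² = Σ (O − E)² / E
  red-flowered: (437 − 431)² / 431 = 0.0835
  pink-flowered: (824 − 862)² / 862 = 1.6752
  white-flowered: (463 − 431)² / 431 = 2.3759
χ² = 0.0835 + 1.6752 + 2.3759 = 4.1346 ≈ 4.135

4.135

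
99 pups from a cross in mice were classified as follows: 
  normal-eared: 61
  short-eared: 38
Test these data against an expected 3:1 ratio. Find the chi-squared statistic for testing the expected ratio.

9.458

The 3:1 ratio has 4 parts, so with N = 99 the expected counts are:
  normal-eared: 99 × 3/4 = 74.25
  short-eared: 99 × 1/4 = 24.75
χ² = Σ (O − E)² / E
  normal-eared: (61 − 74.25)² / 74.25 = 2.3645
  short-eared: (38 − 24.75)² / 24.75 = 7.0934
χ² = 2.3645 + 7.0934 = 9.4579 ≈ 9.458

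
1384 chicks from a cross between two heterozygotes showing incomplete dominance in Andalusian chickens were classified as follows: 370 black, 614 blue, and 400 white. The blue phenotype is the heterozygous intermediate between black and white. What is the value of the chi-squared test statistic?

18.884

With incomplete dominance, a heterozygote × heterozygote cross gives a 1:2:1 phenotypic ratio.
Expected counts for N = 1384 under a 1:2:1 ratio (total parts = 4):
  black: 1384 × 1/4 = 346
  blue: 1384 × 2/4 = 692
  white: 1384 × 1/4 = 346
χ² = Σ (O − E)² / E
  black: (370 − 346)² / 346 = 1.6647
  blue: (614 − 692)² / 692 = 8.7919
  white: (400 − 346)² / 346 = 8.4277
χ² = 1.6647 + 8.7919 + 8.4277 = 18.8843 ≈ 18.884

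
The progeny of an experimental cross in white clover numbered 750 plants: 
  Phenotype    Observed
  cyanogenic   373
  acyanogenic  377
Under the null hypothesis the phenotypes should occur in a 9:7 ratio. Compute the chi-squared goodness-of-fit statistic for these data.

Expected counts for N = 750 under a 9:7 ratio (total parts = 16):
  cyanogenic: 750 × 9/16 = 421.875
  acyanogenic: 750 × 7/16 = 328.125
χ² = Σ (O − E)² / E
  cyanogenic: (373 − 421.875)² / 421.875 = 5.6623
  acyanogenic: (377 − 328.125)² / 328.125 = 7.2800
χ² = 5.6623 + 7.2800 = 12.9423 ≈ 12.942

12.942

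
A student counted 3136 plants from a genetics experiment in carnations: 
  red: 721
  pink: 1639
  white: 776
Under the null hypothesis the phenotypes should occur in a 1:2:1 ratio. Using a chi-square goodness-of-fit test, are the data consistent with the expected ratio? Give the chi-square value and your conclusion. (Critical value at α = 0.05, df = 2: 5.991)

8.359; not consistent

Expected counts for N = 3136 under a 1:2:1 ratio (total parts = 4):
  red: 3136 × 1/4 = 784
  pink: 3136 × 2/4 = 1568
  white: 3136 × 1/4 = 784
χ² = Σ (O − E)² / E
  red: (721 − 784)² / 784 = 5.0625
  pink: (1639 − 1568)² / 1568 = 3.2149
  white: (776 − 784)² / 784 = 0.0816
χ² = 5.0625 + 3.2149 + 0.0816 = 8.359
Degrees of freedom = 3 − 1 = 2; critical value at α = 0.05 is 5.991.
Since 8.359 > 5.991, we reject the null hypothesis — the data do not fit the 1:2:1 ratio.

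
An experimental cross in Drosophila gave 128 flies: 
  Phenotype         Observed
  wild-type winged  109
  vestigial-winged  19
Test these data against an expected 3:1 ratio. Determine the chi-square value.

The 3:1 ratio has 4 parts, so with N = 128 the expected counts are:
  wild-type winged: 128 × 3/4 = 96
  vestigial-winged: 128 × 1/4 = 32
χ² = Σ (O − E)² / E
  wild-type winged: (109 − 96)² / 96 = 1.7604
  vestigial-winged: (19 − 32)² / 32 = 5.2812
χ² = 1.7604 + 5.2812 = 7.0416 ≈ 7.042

7.042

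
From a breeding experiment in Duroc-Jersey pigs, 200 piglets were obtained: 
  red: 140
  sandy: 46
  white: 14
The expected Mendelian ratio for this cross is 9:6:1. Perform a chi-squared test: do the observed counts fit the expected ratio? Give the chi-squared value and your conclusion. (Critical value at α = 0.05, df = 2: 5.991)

Total ratio parts = 16. Expected numbers out of 200:
  red: 200 × 9/16 = 112.5
  sandy: 200 × 6/16 = 75
  white: 200 × 1/16 = 12.5
χ² = Σ (O − E)² / E
  red: (140 − 112.5)² / 112.5 = 6.7222
  sandy: (46 − 75)² / 75 = 11.2133
  white: (14 − 12.5)² / 12.5 = 0.1800
χ² = 6.7222 + 11.2133 + 0.1800 = 18.1155 ≈ 18.116
Degrees of freedom = 3 − 1 = 2; critical value at α = 0.05 is 5.991.
Since 18.116 > 5.991, we reject the null hypothesis — the data do not fit the 9:6:1 ratio.

18.116; not consistent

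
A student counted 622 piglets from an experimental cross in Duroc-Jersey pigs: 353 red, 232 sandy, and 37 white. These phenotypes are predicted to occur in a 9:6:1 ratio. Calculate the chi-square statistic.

Under the 9:6:1 hypothesis (Σ ratio = 16, N = 622):
  red: 622 × 9/16 = 349.875
  sandy: 622 × 6/16 = 233.25
  white: 622 × 1/16 = 38.875
χ² = Σ (O − E)² / E
  red: (353 − 349.875)² / 349.875 = 0.0279
  sandy: (232 − 233.25)² / 233.25 = 0.0067
  white: (37 − 38.875)² / 38.875 = 0.0904
χ² = 0.0279 + 0.0067 + 0.0904 = 0.125

0.125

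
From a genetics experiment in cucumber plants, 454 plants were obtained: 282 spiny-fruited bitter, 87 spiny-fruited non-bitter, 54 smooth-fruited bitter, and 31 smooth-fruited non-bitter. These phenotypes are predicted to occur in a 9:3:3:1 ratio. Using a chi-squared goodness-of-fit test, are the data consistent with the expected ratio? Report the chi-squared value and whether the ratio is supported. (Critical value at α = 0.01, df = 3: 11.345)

Under the 9:3:3:1 hypothesis (Σ ratio = 16, N = 454):
  spiny-fruited bitter: 454 × 9/16 = 255.375
  spiny-fruited non-bitter: 454 × 3/16 = 85.125
  smooth-fruited bitter: 454 × 3/16 = 85.125
  smooth-fruited non-bitter: 454 × 1/16 = 28.375
χ² = Σ (O − E)² / E
  spiny-fruited bitter: (282 − 255.375)² / 255.375 = 2.7759
  spiny-fruited non-bitter: (87 − 85.125)² / 85.125 = 0.0413
  smooth-fruited bitter: (54 − 85.125)² / 85.125 = 11.3805
  smooth-fruited non-bitter: (31 − 28.375)² / 28.375 = 0.2428
χ² = 2.7759 + 0.0413 + 11.3805 + 0.2428 = 14.4405 ≈ 14.441
Degrees of freedom = 4 − 1 = 3; critical value at α = 0.01 is 11.345.
Since 14.441 > 11.345, we reject the null hypothesis — the data do not fit the 9:3:3:1 ratio.

14.441; not consistent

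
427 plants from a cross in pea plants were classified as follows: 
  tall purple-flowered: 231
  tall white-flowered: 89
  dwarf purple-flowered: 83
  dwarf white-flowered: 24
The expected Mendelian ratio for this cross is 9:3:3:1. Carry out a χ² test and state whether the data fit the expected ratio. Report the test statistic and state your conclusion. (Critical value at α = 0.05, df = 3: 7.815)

Under the 9:3:3:1 hypothesis (Σ ratio = 16, N = 427):
  tall purple-flowered: 427 × 9/16 = 240.1875
  tall white-flowered: 427 × 3/16 = 80.0625
  dwarf purple-flowered: 427 × 3/16 = 80.0625
  dwarf white-flowered: 427 × 1/16 = 26.6875
χ² = Σ (O − E)² / E
  tall purple-flowered: (231 − 240.1875)² / 240.1875 = 0.3514
  tall white-flowered: (89 − 80.0625)² / 80.0625 = 0.9977
  dwarf purple-flowered: (83 − 80.0625)² / 80.0625 = 0.1078
  dwarf white-flowered: (24 − 26.6875)² / 26.6875 = 0.2706
χ² = 0.3514 + 0.9977 + 0.1078 + 0.2706 = 1.7275 ≈ 1.728
Degrees of freedom = 4 − 1 = 3; critical value at α = 0.05 is 7.815.
Since 1.728 < 7.815, we fail to reject the null hypothesis — the data are consistent with the 9:3:3:1 ratio.

1.728; consistent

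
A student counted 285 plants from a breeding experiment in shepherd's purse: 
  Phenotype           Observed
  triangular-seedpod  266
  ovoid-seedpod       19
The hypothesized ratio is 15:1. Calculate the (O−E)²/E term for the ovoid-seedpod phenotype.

0.079

Under the 15:1 hypothesis (Σ ratio = 16, N = 285):
  triangular-seedpod: 285 × 15/16 = 267.1875
  ovoid-seedpod: 285 × 1/16 = 17.8125
Contribution of ovoid-seedpod: (19 − 17.8125)² / 17.8125 = 0.0792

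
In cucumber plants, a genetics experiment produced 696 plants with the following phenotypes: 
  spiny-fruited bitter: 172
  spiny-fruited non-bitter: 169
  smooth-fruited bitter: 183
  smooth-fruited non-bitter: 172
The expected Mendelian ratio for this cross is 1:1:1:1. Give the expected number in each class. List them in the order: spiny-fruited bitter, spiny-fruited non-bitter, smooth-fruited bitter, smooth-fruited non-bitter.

The 1:1:1:1 ratio has 4 parts, so with N = 696 the expected counts are:
  spiny-fruited bitter: 696 × 1/4 = 174
  spiny-fruited non-bitter: 696 × 1/4 = 174
  smooth-fruited bitter: 696 × 1/4 = 174
  smooth-fruited non-bitter: 696 × 1/4 = 174

174, 174, 174, 174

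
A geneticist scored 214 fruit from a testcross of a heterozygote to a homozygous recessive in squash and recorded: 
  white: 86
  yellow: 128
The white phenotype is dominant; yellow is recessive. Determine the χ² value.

A testcross of a heterozygote (Aa × aa) gives a 1:1 phenotypic ratio.
Expected counts for N = 214 under a 1:1 ratio (total parts = 2):
  white: 214 × 1/2 = 107
  yellow: 214 × 1/2 = 107
χ² = Σ (O − E)² / E
  white: (86 − 107)² / 107 = 4.1215
  yellow: (128 − 107)² / 107 = 4.1215
χ² = 4.1215 + 4.1215 = 8.243

8.243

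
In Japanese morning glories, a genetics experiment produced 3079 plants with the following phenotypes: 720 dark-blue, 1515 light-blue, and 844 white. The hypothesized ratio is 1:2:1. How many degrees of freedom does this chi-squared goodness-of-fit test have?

2

A goodness-of-fit test with 3 phenotype classes has df = 3 − 1 = 2.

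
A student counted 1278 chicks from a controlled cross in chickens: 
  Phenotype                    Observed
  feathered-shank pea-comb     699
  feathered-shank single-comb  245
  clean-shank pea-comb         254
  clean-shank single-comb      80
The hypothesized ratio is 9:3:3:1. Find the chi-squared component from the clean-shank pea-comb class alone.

0.862

Expected counts for N = 1278 under a 9:3:3:1 ratio (total parts = 16):
  feathered-shank pea-comb: 1278 × 9/16 = 718.875
  feathered-shank single-comb: 1278 × 3/16 = 239.625
  clean-shank pea-comb: 1278 × 3/16 = 239.625
  clean-shank single-comb: 1278 × 1/16 = 79.875
Contribution of clean-shank pea-comb: (254 − 239.625)² / 239.625 = 0.8624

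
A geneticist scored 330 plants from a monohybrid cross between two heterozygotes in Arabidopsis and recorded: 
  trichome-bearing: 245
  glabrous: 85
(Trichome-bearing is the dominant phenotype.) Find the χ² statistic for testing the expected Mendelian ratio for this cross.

For a monohybrid cross between heterozygotes with complete dominance, the expected phenotypic ratio is 3:1.
The 3:1 ratio has 4 parts, so with N = 330 the expected counts are:
  trichome-bearing: 330 × 3/4 = 247.5
  glabrous: 330 × 1/4 = 82.5
χ² = Σ (O − E)² / E
  trichome-bearing: (245 − 247.5)² / 247.5 = 0.0253
  glabrous: (85 − 82.5)² / 82.5 = 0.0758
χ² = 0.0253 + 0.0758 = 0.1011 ≈ 0.101

0.101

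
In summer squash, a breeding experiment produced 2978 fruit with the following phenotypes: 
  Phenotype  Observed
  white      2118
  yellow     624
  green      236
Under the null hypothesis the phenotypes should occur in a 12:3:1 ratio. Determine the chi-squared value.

Total ratio parts = 16. Expected numbers out of 2978:
  white: 2978 × 12/16 = 2233.5
  yellow: 2978 × 3/16 = 558.375
  green: 2978 × 1/16 = 186.125
χ² = Σ (O − E)² / E
  white: (2118 − 2233.5)² / 2233.5 = 5.9728
  yellow: (624 − 558.375)² / 558.375 = 7.7128
  green: (236 − 186.125)² / 186.125 = 13.3648
χ² = 5.9728 + 7.7128 + 13.3648 = 27.0504 ≈ 27.050

27.050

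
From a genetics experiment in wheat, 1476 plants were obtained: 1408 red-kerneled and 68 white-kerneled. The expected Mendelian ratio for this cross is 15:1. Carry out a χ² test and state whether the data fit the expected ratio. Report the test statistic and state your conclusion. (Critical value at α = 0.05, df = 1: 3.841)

6.800; not consistent

Total ratio parts = 16. Expected numbers out of 1476:
  red-kerneled: 1476 × 15/16 = 1383.75
  white-kerneled: 1476 × 1/16 = 92.25
χ² = Σ (O − E)² / E
  red-kerneled: (1408 − 1383.75)² / 1383.75 = 0.4250
  white-kerneled: (68 − 92.25)² / 92.25 = 6.3747
χ² = 0.4250 + 6.3747 = 6.7997 ≈ 6.800
Degrees of freedom = 2 − 1 = 1; critical value at α = 0.05 is 3.841.
Since 6.800 > 3.841, we reject the null hypothesis — the data do not fit the 15:1 ratio.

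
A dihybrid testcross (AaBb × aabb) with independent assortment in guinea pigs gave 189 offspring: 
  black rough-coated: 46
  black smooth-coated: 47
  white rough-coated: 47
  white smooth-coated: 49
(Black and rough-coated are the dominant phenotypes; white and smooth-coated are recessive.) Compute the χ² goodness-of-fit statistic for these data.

0.101

A dihybrid testcross with independent assortment gives a 1:1:1:1 ratio.
Total ratio parts = 4. Expected numbers out of 189:
  black rough-coated: 189 × 1/4 = 47.25
  black smooth-coated: 189 × 1/4 = 47.25
  white rough-coated: 189 × 1/4 = 47.25
  white smooth-coated: 189 × 1/4 = 47.25
χ² = Σ (O − E)² / E
  black rough-coated: (46 − 47.25)² / 47.25 = 0.0331
  black smooth-coated: (47 − 47.25)² / 47.25 = 0.0013
  white rough-coated: (47 − 47.25)² / 47.25 = 0.0013
  white smooth-coated: (49 − 47.25)² / 47.25 = 0.0648
χ² = 0.0331 + 0.0013 + 0.0013 + 0.0648 = 0.1005 ≈ 0.101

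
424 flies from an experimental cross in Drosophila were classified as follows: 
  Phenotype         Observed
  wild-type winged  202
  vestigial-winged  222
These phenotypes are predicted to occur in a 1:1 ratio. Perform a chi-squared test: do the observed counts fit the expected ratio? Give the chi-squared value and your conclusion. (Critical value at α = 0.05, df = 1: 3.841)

0.943; consistent

The 1:1 ratio has 2 parts, so with N = 424 the expected counts are:
  wild-type winged: 424 × 1/2 = 212
  vestigial-winged: 424 × 1/2 = 212
χ² = Σ (O − E)² / E
  wild-type winged: (202 − 212)² / 212 = 0.4717
  vestigial-winged: (222 − 212)² / 212 = 0.4717
χ² = 0.4717 + 0.4717 = 0.9434 ≈ 0.943
Degrees of freedom = 2 − 1 = 1; critical value at α = 0.05 is 3.841.
Since 0.943 < 3.841, we fail to reject the null hypothesis — the data are consistent with the 1:1 ratio.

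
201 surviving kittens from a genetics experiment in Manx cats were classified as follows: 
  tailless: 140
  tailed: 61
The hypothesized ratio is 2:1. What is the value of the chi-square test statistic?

Expected counts for N = 201 under a 2:1 ratio (total parts = 3):
  tailless: 201 × 2/3 = 134
  tailed: 201 × 1/3 = 67
χ² = Σ (O − E)² / E
  tailless: (140 − 134)² / 134 = 0.2687
  tailed: (61 − 67)² / 67 = 0.5373
χ² = 0.2687 + 0.5373 = 0.806

0.806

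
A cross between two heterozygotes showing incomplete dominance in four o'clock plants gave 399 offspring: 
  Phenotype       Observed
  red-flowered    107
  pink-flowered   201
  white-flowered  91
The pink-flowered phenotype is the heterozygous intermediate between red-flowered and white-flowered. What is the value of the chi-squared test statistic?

1.306

With incomplete dominance, a heterozygote × heterozygote cross gives a 1:2:1 phenotypic ratio.
Under the 1:2:1 hypothesis (Σ ratio = 4, N = 399):
  red-flowered: 399 × 1/4 = 99.75
  pink-flowered: 399 × 2/4 = 199.5
  white-flowered: 399 × 1/4 = 99.75
χ² = Σ (O − E)² / E
  red-flowered: (107 − 99.75)² / 99.75 = 0.5269
  pink-flowered: (201 − 199.5)² / 199.5 = 0.0113
  white-flowered: (91 − 99.75)² / 99.75 = 0.7675
χ² = 0.5269 + 0.0113 + 0.7675 = 1.3057 ≈ 1.306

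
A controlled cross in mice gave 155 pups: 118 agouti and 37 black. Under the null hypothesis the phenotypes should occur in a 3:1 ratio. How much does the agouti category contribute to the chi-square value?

Expected counts for N = 155 under a 3:1 ratio (total parts = 4):
  agouti: 155 × 3/4 = 116.25
  black: 155 × 1/4 = 38.75
Contribution of agouti: (118 − 116.25)² / 116.25 = 0.0263

0.026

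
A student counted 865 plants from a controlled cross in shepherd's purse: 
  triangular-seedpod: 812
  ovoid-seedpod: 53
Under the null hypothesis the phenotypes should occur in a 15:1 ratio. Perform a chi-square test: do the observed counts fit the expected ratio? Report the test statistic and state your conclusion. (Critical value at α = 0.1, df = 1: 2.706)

0.022; consistent

Expected counts for N = 865 under a 15:1 ratio (total parts = 16):
  triangular-seedpod: 865 × 15/16 = 810.9375
  ovoid-seedpod: 865 × 1/16 = 54.0625
χ² = Σ (O − E)² / E
  triangular-seedpod: (812 − 810.9375)² / 810.9375 = 0.0014
  ovoid-seedpod: (53 − 54.0625)² / 54.0625 = 0.0209
χ² = 0.0014 + 0.0209 = 0.0223 ≈ 0.022
Degrees of freedom = 2 − 1 = 1; critical value at α = 0.1 is 2.706.
Since 0.022 < 2.706, we fail to reject the null hypothesis — the data are consistent with the 15:1 ratio.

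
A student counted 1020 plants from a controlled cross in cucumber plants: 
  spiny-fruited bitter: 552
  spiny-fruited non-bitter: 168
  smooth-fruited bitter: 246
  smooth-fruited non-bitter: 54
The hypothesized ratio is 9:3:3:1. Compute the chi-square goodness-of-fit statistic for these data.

20.816

Under the 9:3:3:1 hypothesis (Σ ratio = 16, N = 1020):
  spiny-fruited bitter: 1020 × 9/16 = 573.75
  spiny-fruited non-bitter: 1020 × 3/16 = 191.25
  smooth-fruited bitter: 1020 × 3/16 = 191.25
  smooth-fruited non-bitter: 1020 × 1/16 = 63.75
χ² = Σ (O − E)² / E
  spiny-fruited bitter: (552 − 573.75)² / 573.75 = 0.8245
  spiny-fruited non-bitter: (168 − 191.25)² / 191.25 = 2.8265
  smooth-fruited bitter: (246 − 191.25)² / 191.25 = 15.6735
  smooth-fruited non-bitter: (54 − 63.75)² / 63.75 = 1.4912
χ² = 0.8245 + 2.8265 + 15.6735 + 1.4912 = 20.8157 ≈ 20.816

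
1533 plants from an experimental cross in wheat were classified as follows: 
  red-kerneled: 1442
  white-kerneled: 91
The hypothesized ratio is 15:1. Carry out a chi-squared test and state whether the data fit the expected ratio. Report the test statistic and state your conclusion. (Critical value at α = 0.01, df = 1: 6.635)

0.258; consistent

Total ratio parts = 16. Expected numbers out of 1533:
  red-kerneled: 1533 × 15/16 = 1437.1875
  white-kerneled: 1533 × 1/16 = 95.8125
χ² = Σ (O − E)² / E
  red-kerneled: (1442 − 1437.1875)² / 1437.1875 = 0.0161
  white-kerneled: (91 − 95.8125)² / 95.8125 = 0.2417
χ² = 0.0161 + 0.2417 = 0.2578 ≈ 0.258
Degrees of freedom = 2 − 1 = 1; critical value at α = 0.01 is 6.635.
Since 0.258 < 6.635, we fail to reject the null hypothesis — the data are consistent with the 15:1 ratio.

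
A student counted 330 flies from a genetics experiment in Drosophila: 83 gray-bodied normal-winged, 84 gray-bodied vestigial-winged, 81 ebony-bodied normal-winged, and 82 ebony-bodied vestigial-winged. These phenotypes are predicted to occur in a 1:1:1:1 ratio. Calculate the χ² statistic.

0.061

The 1:1:1:1 ratio has 4 parts, so with N = 330 the expected counts are:
  gray-bodied normal-winged: 330 × 1/4 = 82.5
  gray-bodied vestigial-winged: 330 × 1/4 = 82.5
  ebony-bodied normal-winged: 330 × 1/4 = 82.5
  ebony-bodied vestigial-winged: 330 × 1/4 = 82.5
χ² = Σ (O − E)² / E
  gray-bodied normal-winged: (83 − 82.5)² / 82.5 = 0.0030
  gray-bodied vestigial-winged: (84 − 82.5)² / 82.5 = 0.0273
  ebony-bodied normal-winged: (81 − 82.5)² / 82.5 = 0.0273
  ebony-bodied vestigial-winged: (82 − 82.5)² / 82.5 = 0.0030
χ² = 0.0030 + 0.0273 + 0.0273 + 0.0030 = 0.0606 ≈ 0.061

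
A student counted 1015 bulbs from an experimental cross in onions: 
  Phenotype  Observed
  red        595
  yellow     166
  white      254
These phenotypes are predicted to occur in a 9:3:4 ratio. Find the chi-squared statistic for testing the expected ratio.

4.120

Total ratio parts = 16. Expected numbers out of 1015:
  red: 1015 × 9/16 = 570.9375
  yellow: 1015 × 3/16 = 190.3125
  white: 1015 × 4/16 = 253.75
χ² = Σ (O − E)² / E
  red: (595 − 570.9375)² / 570.9375 = 1.0141
  yellow: (166 − 190.3125)² / 190.3125 = 3.1059
  white: (254 − 253.75)² / 253.75 = 0.0002
χ² = 1.0141 + 3.1059 + 0.0002 = 4.1202 ≈ 4.120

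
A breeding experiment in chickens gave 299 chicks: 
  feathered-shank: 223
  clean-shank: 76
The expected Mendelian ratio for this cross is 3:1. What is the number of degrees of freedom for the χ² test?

1

A goodness-of-fit test with 2 phenotype classes has df = 2 − 1 = 1.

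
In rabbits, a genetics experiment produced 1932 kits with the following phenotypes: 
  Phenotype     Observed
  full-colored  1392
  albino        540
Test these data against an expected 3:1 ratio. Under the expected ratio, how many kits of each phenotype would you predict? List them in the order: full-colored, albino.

1449, 483

Expected counts for N = 1932 under a 3:1 ratio (total parts = 4):
  full-colored: 1932 × 3/4 = 1449
  albino: 1932 × 1/4 = 483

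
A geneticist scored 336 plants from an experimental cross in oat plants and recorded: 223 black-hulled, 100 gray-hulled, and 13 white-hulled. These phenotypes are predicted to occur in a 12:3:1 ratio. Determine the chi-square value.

Total ratio parts = 16. Expected numbers out of 336:
  black-hulled: 336 × 12/16 = 252
  gray-hulled: 336 × 3/16 = 63
  white-hulled: 336 × 1/16 = 21
χ² = Σ (O − E)² / E
  black-hulled: (223 − 252)² / 252 = 3.3373
  gray-hulled: (100 − 63)² / 63 = 21.7302
  white-hulled: (13 − 21)² / 21 = 3.0476
χ² = 3.3373 + 21.7302 + 3.0476 = 28.1151 ≈ 28.115

28.115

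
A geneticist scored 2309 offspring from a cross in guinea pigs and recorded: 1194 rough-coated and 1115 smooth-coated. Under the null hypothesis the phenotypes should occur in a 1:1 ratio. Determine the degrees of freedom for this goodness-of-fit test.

A goodness-of-fit test with 2 phenotype classes has df = 2 − 1 = 1.

1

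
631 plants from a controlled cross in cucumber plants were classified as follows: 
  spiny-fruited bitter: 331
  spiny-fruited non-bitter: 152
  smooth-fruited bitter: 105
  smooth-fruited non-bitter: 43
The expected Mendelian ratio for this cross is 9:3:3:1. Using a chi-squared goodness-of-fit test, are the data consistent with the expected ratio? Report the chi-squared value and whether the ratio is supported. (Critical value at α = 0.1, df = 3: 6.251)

Under the 9:3:3:1 hypothesis (Σ ratio = 16, N = 631):
  spiny-fruited bitter: 631 × 9/16 = 354.9375
  spiny-fruited non-bitter: 631 × 3/16 = 118.3125
  smooth-fruited bitter: 631 × 3/16 = 118.3125
  smooth-fruited non-bitter: 631 × 1/16 = 39.4375
χ² = Σ (O − E)² / E
  spiny-fruited bitter: (331 − 354.9375)² / 354.9375 = 1.6144
  spiny-fruited non-bitter: (152 − 118.3125)² / 118.3125 = 9.5920
  smooth-fruited bitter: (105 − 118.3125)² / 118.3125 = 1.4979
  smooth-fruited non-bitter: (43 − 39.4375)² / 39.4375 = 0.3218
χ² = 1.6144 + 9.5920 + 1.4979 + 0.3218 = 13.0261 ≈ 13.026
Degrees of freedom = 4 − 1 = 3; critical value at α = 0.1 is 6.251.
Since 13.026 > 6.251, we reject the null hypothesis — the data do not fit the 9:3:3:1 ratio.

13.026; not consistent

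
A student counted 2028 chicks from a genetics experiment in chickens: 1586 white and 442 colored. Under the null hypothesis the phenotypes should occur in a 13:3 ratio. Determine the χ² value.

12.342

Total ratio parts = 16. Expected numbers out of 2028:
  white: 2028 × 13/16 = 1647.75
  colored: 2028 × 3/16 = 380.25
χ² = Σ (O − E)² / E
  white: (1586 − 1647.75)² / 1647.75 = 2.3141
  colored: (442 − 380.25)² / 380.25 = 10.0278
χ² = 2.3141 + 10.0278 = 12.3419 ≈ 12.342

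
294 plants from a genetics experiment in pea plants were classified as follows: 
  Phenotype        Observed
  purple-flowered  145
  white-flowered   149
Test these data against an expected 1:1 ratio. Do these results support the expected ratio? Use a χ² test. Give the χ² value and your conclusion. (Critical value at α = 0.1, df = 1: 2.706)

0.054; consistent

Under the 1:1 hypothesis (Σ ratio = 2, N = 294):
  purple-flowered: 294 × 1/2 = 147
  white-flowered: 294 × 1/2 = 147
χ² = Σ (O − E)² / E
  purple-flowered: (145 − 147)² / 147 = 0.0272
  white-flowered: (149 − 147)² / 147 = 0.0272
χ² = 0.0272 + 0.0272 = 0.0544 ≈ 0.054
Degrees of freedom = 2 − 1 = 1; critical value at α = 0.1 is 2.706.
Since 0.054 < 2.706, we fail to reject the null hypothesis — the data are consistent with the 1:1 ratio.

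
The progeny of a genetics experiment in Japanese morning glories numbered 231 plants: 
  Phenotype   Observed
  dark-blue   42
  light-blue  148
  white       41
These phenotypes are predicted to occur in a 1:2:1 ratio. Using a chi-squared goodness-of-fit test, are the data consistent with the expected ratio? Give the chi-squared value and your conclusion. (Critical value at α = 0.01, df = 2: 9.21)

The 1:2:1 ratio has 4 parts, so with N = 231 the expected counts are:
  dark-blue: 231 × 1/4 = 57.75
  light-blue: 231 × 2/4 = 115.5
  white: 231 × 1/4 = 57.75
χ² = Σ (O − E)² / E
  dark-blue: (42 − 57.75)² / 57.75 = 4.2955
  light-blue: (148 − 115.5)² / 115.5 = 9.1450
  white: (41 − 57.75)² / 57.75 = 4.8582
χ² = 4.2955 + 9.1450 + 4.8582 = 18.2987 ≈ 18.299
Degrees of freedom = 3 − 1 = 2; critical value at α = 0.01 is 9.21.
Since 18.299 > 9.21, we reject the null hypothesis — the data do not fit the 1:2:1 ratio.

18.299; not consistent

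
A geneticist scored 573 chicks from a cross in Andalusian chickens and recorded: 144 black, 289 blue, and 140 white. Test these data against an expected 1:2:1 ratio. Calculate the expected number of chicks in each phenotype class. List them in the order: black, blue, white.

143.25, 286.5, 143.25

Expected counts for N = 573 under a 1:2:1 ratio (total parts = 4):
  black: 573 × 1/4 = 143.25
  blue: 573 × 2/4 = 286.5
  white: 573 × 1/4 = 143.25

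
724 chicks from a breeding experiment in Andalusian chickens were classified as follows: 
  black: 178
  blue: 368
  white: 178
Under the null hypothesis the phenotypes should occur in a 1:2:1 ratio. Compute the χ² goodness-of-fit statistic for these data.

0.199

The 1:2:1 ratio has 4 parts, so with N = 724 the expected counts are:
  black: 724 × 1/4 = 181
  blue: 724 × 2/4 = 362
  white: 724 × 1/4 = 181
χ² = Σ (O − E)² / E
  black: (178 − 181)² / 181 = 0.0497
  blue: (368 − 362)² / 362 = 0.0994
  white: (178 − 181)² / 181 = 0.0497
χ² = 0.0497 + 0.0994 + 0.0497 = 0.1988 ≈ 0.199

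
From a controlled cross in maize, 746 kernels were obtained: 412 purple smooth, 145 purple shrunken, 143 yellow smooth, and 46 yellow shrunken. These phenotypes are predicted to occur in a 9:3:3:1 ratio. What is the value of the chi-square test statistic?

0.405

The 9:3:3:1 ratio has 16 parts, so with N = 746 the expected counts are:
  purple smooth: 746 × 9/16 = 419.625
  purple shrunken: 746 × 3/16 = 139.875
  yellow smooth: 746 × 3/16 = 139.875
  yellow shrunken: 746 × 1/16 = 46.625
χ² = Σ (O − E)² / E
  purple smooth: (412 − 419.625)² / 419.625 = 0.1386
  purple shrunken: (145 − 139.875)² / 139.875 = 0.1878
  yellow smooth: (143 − 139.875)² / 139.875 = 0.0698
  yellow shrunken: (46 − 46.625)² / 46.625 = 0.0084
χ² = 0.1386 + 0.1878 + 0.0698 + 0.0084 = 0.4046 ≈ 0.405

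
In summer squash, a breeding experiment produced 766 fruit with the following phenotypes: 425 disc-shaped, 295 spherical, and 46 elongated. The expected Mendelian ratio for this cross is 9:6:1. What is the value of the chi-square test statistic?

0.363

The 9:6:1 ratio has 16 parts, so with N = 766 the expected counts are:
  disc-shaped: 766 × 9/16 = 430.875
  spherical: 766 × 6/16 = 287.25
  elongated: 766 × 1/16 = 47.875
χ² = Σ (O − E)² / E
  disc-shaped: (425 − 430.875)² / 430.875 = 0.0801
  spherical: (295 − 287.25)² / 287.25 = 0.2091
  elongated: (46 − 47.875)² / 47.875 = 0.0734
χ² = 0.0801 + 0.2091 + 0.0734 = 0.3626 ≈ 0.363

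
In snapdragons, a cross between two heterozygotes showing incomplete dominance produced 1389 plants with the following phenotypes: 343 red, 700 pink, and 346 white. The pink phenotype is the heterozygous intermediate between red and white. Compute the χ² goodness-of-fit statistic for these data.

0.100

With incomplete dominance, a heterozygote × heterozygote cross gives a 1:2:1 phenotypic ratio.
The 1:2:1 ratio has 4 parts, so with N = 1389 the expected counts are:
  red: 1389 × 1/4 = 347.25
  pink: 1389 × 2/4 = 694.5
  white: 1389 × 1/4 = 347.25
χ² = Σ (O − E)² / E
  red: (343 − 347.25)² / 347.25 = 0.0520
  pink: (700 − 694.5)² / 694.5 = 0.0436
  white: (346 − 347.25)² / 347.25 = 0.0045
χ² = 0.0520 + 0.0436 + 0.0045 = 0.1001 ≈ 0.100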